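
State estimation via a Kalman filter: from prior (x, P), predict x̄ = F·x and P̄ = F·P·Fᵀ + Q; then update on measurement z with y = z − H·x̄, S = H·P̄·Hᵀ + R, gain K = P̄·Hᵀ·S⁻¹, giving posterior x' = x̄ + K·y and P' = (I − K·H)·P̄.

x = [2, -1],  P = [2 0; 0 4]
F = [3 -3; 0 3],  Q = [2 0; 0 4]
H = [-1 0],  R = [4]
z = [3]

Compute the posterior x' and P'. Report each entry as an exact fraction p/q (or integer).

x̄ = F·x = [9, -3]
P̄ = F·P·Fᵀ + Q = [56 -36; -36 40]
y = z − H·x̄ = [12]
S = H·P̄·Hᵀ + R = [60]
K = P̄·Hᵀ·S⁻¹ = [-14/15; 3/5]
x' = x̄ + K·y = [-11/5, 21/5]
P' = (I − K·H)·P̄ = [56/15 -12/5; -12/5 92/5]

x' = [-11/5, 21/5]
P' = [56/15 -12/5; -12/5 92/5]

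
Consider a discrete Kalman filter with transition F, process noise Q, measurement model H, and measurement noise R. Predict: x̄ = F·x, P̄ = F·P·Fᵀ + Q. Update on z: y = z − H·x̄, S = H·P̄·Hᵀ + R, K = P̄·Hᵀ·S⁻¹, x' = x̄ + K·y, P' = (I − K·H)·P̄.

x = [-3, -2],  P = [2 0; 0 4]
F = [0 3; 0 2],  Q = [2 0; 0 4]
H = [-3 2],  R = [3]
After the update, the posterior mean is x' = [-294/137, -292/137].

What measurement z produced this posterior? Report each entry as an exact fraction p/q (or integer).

x̄ = F·x = [-6, -4]
P̄ = F·P·Fᵀ + Q = [38 24; 24 20]
S = H·P̄·Hᵀ + R = [137]
K = P̄·Hᵀ·S⁻¹ = [-66/137; -32/137]
x' − x̄ = [528/137, 256/137] = K·y
y = (KᵀK)⁻¹·Kᵀ·(x' − x̄) = [-8]
z = y + H·x̄ = [-8] + [10] = [2]

z = [2]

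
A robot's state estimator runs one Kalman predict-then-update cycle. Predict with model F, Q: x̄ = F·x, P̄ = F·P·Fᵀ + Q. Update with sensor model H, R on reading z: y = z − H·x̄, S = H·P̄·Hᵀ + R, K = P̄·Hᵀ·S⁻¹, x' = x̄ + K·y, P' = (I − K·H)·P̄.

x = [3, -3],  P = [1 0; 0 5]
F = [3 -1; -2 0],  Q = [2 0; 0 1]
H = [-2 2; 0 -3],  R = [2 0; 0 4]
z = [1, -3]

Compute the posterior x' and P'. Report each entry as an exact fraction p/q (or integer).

x' = [518/1105, 857/1105]
P' = [812/1105 328/1105; 328/1105 372/1105]

x̄ = F·x = [12, -6]
P̄ = F·P·Fᵀ + Q = [16 -6; -6 5]
y = z − H·x̄ = [37, -21]
S = H·P̄·Hᵀ + R = [134 -66; -66 49]
K = P̄·Hᵀ·S⁻¹ = [-484/1105 -246/1105; 44/1105 -279/1105]
x' = x̄ + K·y = [518/1105, 857/1105]
P' = (I − K·H)·P̄ = [812/1105 328/1105; 328/1105 372/1105]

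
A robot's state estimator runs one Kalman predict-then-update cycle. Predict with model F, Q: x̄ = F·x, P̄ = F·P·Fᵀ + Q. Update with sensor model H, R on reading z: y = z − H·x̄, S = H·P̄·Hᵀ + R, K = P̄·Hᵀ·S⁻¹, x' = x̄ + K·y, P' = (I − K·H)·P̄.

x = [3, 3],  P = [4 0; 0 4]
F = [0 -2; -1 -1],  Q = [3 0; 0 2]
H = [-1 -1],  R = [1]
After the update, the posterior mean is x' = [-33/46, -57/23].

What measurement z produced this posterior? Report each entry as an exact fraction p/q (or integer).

z = [3]

x̄ = F·x = [-6, -6]
P̄ = F·P·Fᵀ + Q = [19 8; 8 10]
S = H·P̄·Hᵀ + R = [46]
K = P̄·Hᵀ·S⁻¹ = [-27/46; -9/23]
x' − x̄ = [243/46, 81/23] = K·y
y = (KᵀK)⁻¹·Kᵀ·(x' − x̄) = [-9]
z = y + H·x̄ = [-9] + [12] = [3]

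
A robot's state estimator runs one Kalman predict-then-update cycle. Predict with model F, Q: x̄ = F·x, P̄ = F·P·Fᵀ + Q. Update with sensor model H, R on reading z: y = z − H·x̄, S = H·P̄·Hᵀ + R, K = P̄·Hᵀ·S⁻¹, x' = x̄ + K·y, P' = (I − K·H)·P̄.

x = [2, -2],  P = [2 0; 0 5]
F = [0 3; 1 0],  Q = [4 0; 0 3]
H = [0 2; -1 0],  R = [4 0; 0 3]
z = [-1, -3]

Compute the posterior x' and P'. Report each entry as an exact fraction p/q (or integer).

x̄ = F·x = [-6, 2]
P̄ = F·P·Fᵀ + Q = [49 0; 0 5]
y = z − H·x̄ = [-5, -9]
S = H·P̄·Hᵀ + R = [24 0; 0 52]
K = P̄·Hᵀ·S⁻¹ = [0 -49/52; 5/12 0]
x' = x̄ + K·y = [129/52, -1/12]
P' = (I − K·H)·P̄ = [147/52 0; 0 5/6]

x' = [129/52, -1/12]
P' = [147/52 0; 0 5/6]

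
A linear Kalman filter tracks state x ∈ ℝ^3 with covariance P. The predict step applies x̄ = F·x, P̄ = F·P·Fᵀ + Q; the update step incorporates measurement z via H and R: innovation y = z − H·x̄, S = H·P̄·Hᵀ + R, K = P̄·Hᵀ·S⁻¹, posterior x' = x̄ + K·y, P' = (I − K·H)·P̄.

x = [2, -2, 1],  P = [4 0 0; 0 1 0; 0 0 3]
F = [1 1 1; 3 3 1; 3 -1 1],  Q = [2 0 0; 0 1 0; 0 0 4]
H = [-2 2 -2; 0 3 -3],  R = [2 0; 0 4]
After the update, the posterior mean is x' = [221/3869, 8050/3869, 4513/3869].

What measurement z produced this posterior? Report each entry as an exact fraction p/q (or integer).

z = [2, 3]

x̄ = F·x = [1, 1, 9]
P̄ = F·P·Fᵀ + Q = [10 18 14; 18 49 36; 14 36 44]
S = H·P̄·Hᵀ + R = [94 102; 102 193]
K = P̄·Hᵀ·S⁻¹ = [-1770/3869 1176/3869; -2954/3869 2343/3869; -3022/3869 1116/3869]
x' − x̄ = [-3648/3869, 4181/3869, -30308/3869] = K·y
y = (KᵀK)⁻¹·Kᵀ·(x' − x̄) = [20, 27]
z = y + H·x̄ = [20, 27] + [-18, -24] = [2, 3]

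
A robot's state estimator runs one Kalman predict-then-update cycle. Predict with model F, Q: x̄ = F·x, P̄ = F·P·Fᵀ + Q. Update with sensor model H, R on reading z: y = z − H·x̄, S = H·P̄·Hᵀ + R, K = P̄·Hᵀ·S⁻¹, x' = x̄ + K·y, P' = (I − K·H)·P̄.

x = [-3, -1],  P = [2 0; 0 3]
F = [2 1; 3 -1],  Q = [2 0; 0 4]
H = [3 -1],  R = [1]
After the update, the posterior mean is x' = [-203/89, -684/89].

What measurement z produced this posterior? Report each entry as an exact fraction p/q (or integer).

x̄ = F·x = [-7, -8]
P̄ = F·P·Fᵀ + Q = [13 9; 9 25]
S = H·P̄·Hᵀ + R = [89]
K = P̄·Hᵀ·S⁻¹ = [30/89; 2/89]
x' − x̄ = [420/89, 28/89] = K·y
y = (KᵀK)⁻¹·Kᵀ·(x' − x̄) = [14]
z = y + H·x̄ = [14] + [-13] = [1]

z = [1]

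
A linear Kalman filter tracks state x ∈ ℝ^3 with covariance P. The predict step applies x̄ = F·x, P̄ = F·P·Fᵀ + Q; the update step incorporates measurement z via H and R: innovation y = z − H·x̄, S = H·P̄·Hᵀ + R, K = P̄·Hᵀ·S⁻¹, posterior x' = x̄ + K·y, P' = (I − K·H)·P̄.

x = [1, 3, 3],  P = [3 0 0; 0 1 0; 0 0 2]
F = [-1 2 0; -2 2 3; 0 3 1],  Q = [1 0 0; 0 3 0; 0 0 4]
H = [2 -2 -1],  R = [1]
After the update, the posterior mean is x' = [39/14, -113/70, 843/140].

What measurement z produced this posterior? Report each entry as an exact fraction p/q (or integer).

x̄ = F·x = [5, 13, 12]
P̄ = F·P·Fᵀ + Q = [8 10 6; 10 37 12; 6 12 15]
S = H·P̄·Hᵀ + R = [140]
K = P̄·Hᵀ·S⁻¹ = [-1/14; -33/70; -27/140]
x' − x̄ = [-31/14, -1023/70, -837/140] = K·y
y = (KᵀK)⁻¹·Kᵀ·(x' − x̄) = [31]
z = y + H·x̄ = [31] + [-28] = [3]

z = [3]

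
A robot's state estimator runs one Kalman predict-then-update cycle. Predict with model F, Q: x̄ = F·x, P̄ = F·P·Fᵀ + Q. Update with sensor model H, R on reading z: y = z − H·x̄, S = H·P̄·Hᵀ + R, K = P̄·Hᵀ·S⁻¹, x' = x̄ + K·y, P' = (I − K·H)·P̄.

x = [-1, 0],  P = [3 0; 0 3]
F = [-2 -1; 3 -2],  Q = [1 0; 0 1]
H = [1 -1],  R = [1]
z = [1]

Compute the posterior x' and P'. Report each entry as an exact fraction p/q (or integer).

x' = [50/81, -35/81]
P' = [512/81 484/81; 484/81 536/81]

x̄ = F·x = [2, -3]
P̄ = F·P·Fᵀ + Q = [16 -12; -12 40]
y = z − H·x̄ = [-4]
S = H·P̄·Hᵀ + R = [81]
K = P̄·Hᵀ·S⁻¹ = [28/81; -52/81]
x' = x̄ + K·y = [50/81, -35/81]
P' = (I − K·H)·P̄ = [512/81 484/81; 484/81 536/81]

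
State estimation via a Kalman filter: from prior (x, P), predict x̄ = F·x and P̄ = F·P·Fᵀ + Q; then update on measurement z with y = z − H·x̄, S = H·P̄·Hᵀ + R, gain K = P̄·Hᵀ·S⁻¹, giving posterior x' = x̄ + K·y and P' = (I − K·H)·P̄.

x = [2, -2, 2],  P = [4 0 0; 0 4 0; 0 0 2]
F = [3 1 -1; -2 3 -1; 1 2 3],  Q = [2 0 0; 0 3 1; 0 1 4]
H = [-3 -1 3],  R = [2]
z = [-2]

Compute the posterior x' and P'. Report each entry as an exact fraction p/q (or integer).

x' = [502/91, -1116/91, 72/91]
P' = [2724/91 -814/91 2442/91; -814/91 25899/455 4567/455; 2442/91 4567/455 13781/455]

x̄ = F·x = [2, -12, 4]
P̄ = F·P·Fᵀ + Q = [44 -10 14; -10 57 11; 14 11 42]
y = z − H·x̄ = [-20]
S = H·P̄·Hᵀ + R = [455]
K = P̄·Hᵀ·S⁻¹ = [-16/91; 6/455; 73/455]
x' = x̄ + K·y = [502/91, -1116/91, 72/91]
P' = (I − K·H)·P̄ = [2724/91 -814/91 2442/91; -814/91 25899/455 4567/455; 2442/91 4567/455 13781/455]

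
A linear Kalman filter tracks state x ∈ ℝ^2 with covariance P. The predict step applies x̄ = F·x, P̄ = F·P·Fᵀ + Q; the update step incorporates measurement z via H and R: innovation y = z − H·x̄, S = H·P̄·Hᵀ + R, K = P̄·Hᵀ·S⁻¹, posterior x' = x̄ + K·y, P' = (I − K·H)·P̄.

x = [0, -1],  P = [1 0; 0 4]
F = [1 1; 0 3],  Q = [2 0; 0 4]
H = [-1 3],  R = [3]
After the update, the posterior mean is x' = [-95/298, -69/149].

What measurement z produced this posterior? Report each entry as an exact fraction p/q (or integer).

x̄ = F·x = [-1, -3]
P̄ = F·P·Fᵀ + Q = [7 12; 12 40]
S = H·P̄·Hᵀ + R = [298]
K = P̄·Hᵀ·S⁻¹ = [29/298; 54/149]
x' − x̄ = [203/298, 378/149] = K·y
y = (KᵀK)⁻¹·Kᵀ·(x' − x̄) = [7]
z = y + H·x̄ = [7] + [-8] = [-1]

z = [-1]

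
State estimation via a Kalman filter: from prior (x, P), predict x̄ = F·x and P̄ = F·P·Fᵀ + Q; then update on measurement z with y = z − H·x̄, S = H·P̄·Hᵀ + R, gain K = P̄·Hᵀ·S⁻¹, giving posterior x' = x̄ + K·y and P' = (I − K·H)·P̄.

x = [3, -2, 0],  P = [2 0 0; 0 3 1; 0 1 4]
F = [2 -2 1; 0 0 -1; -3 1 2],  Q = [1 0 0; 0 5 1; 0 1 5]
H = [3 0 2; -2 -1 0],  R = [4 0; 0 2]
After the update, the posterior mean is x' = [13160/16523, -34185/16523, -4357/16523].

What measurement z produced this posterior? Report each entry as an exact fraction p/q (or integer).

x̄ = F·x = [10, 0, -11]
P̄ = F·P·Fᵀ + Q = [21 -2 -13; -2 9 -8; -13 -8 46]
S = H·P̄·Hᵀ + R = [221 -52; -52 87]
K = P̄·Hᵀ·S⁻¹ = [1139/16523 -532/1271; -2174/16523 -173/1271; 6379/16523 790/1271]
x' − x̄ = [-152070/16523, -34185/16523, 177396/16523] = K·y
y = (KᵀK)⁻¹·Kᵀ·(x' − x̄) = [-6, 21]
z = y + H·x̄ = [-6, 21] + [8, -20] = [2, 1]

z = [2, 1]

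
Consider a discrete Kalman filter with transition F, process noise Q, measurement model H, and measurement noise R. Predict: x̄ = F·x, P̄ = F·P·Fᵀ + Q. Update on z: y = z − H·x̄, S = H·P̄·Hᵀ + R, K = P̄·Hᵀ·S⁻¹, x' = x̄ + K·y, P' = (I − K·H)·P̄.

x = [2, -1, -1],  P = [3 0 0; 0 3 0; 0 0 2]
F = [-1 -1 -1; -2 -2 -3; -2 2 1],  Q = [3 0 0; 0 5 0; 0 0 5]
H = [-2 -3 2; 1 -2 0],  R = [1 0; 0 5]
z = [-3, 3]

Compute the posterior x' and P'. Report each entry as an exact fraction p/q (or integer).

x' = [-9085/7367, -30801/14734, -43281/7367]
P' = [27837/7367 26037/14734 46976/7367; 26037/14734 13868/7367 33533/7367; 46976/7367 33533/7367 98289/7367]

x̄ = F·x = [0, 1, -7]
P̄ = F·P·Fᵀ + Q = [11 18 -2; 18 47 -6; -2 -6 31]
y = z − H·x̄ = [14, 5]
S = H·P̄·Hᵀ + R = [896 298; 298 132]
K = P̄·Hᵀ·S⁻¹ = [-1555/14734 360/7367; -575/7367 -5887/14734; 2027/7367 -4018/7367]
x' = x̄ + K·y = [-9085/7367, -30801/14734, -43281/7367]
P' = (I − K·H)·P̄ = [27837/7367 26037/14734 46976/7367; 26037/14734 13868/7367 33533/7367; 46976/7367 33533/7367 98289/7367]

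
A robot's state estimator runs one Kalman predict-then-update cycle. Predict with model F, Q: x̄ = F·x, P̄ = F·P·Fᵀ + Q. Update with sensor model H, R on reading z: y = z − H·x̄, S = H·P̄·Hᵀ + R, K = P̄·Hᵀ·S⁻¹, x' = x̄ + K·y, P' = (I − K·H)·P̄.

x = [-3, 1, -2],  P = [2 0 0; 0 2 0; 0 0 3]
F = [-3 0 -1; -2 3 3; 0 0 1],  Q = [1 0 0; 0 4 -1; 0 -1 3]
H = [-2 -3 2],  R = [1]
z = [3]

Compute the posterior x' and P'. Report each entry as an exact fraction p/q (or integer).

x̄ = F·x = [11, 3, -2]
P̄ = F·P·Fᵀ + Q = [22 3 -3; 3 57 8; -3 8 6]
y = z − H·x̄ = [38]
S = H·P̄·Hᵀ + R = [590]
K = P̄·Hᵀ·S⁻¹ = [-1/10; -161/590; -3/295]
x' = x̄ + K·y = [36/5, -2174/295, -704/295]
P' = (I − K·H)·P̄ = [161/10 -131/10 -18/5; -131/10 7709/590 1877/295; -18/5 1877/295 1752/295]

x' = [36/5, -2174/295, -704/295]
P' = [161/10 -131/10 -18/5; -131/10 7709/590 1877/295; -18/5 1877/295 1752/295]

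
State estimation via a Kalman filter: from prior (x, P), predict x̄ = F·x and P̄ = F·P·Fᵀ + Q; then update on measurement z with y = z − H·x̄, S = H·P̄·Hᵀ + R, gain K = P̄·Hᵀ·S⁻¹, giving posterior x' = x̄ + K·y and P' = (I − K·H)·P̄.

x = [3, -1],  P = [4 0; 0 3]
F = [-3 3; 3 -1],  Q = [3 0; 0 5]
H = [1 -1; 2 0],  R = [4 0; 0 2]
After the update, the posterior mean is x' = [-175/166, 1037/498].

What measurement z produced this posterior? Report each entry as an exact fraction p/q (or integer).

x̄ = F·x = [-12, 10]
P̄ = F·P·Fᵀ + Q = [66 -45; -45 44]
S = H·P̄·Hᵀ + R = [204 222; 222 266]
K = P̄·Hᵀ·S⁻¹ = [37/830 381/830; -1847/2490 233/830]
x' − x̄ = [1817/166, -3943/498] = K·y
y = (KᵀK)⁻¹·Kᵀ·(x' − x̄) = [19, 22]
z = y + H·x̄ = [19, 22] + [-22, -24] = [-3, -2]

z = [-3, -2]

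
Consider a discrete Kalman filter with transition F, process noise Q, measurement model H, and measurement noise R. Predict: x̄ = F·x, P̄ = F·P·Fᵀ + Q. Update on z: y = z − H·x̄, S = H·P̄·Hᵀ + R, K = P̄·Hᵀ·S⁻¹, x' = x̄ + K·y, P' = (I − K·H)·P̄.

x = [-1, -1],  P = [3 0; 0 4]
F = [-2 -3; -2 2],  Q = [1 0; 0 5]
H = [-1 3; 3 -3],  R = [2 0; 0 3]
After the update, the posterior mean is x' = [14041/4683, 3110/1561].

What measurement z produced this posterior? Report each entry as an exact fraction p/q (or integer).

z = [3, 3]

x̄ = F·x = [5, 0]
P̄ = F·P·Fᵀ + Q = [49 -12; -12 33]
S = H·P̄·Hᵀ + R = [420 -588; -588 957]
K = P̄·Hᵀ·S⁻¹ = [8753/18732 320/669; 2983/6244 34/223]
x' − x̄ = [-9374/4683, 3110/1561] = K·y
y = (KᵀK)⁻¹·Kᵀ·(x' − x̄) = [8, -12]
z = y + H·x̄ = [8, -12] + [-5, 15] = [3, 3]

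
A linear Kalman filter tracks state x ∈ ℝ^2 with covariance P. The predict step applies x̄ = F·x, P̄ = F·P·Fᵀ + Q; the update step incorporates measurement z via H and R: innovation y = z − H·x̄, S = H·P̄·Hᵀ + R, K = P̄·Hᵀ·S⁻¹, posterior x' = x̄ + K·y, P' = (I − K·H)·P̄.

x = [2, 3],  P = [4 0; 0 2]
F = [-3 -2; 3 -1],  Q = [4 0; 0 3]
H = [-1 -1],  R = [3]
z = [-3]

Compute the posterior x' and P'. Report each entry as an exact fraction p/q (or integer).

x̄ = F·x = [-12, 3]
P̄ = F·P·Fᵀ + Q = [48 -32; -32 41]
y = z − H·x̄ = [-12]
S = H·P̄·Hᵀ + R = [28]
K = P̄·Hᵀ·S⁻¹ = [-4/7; -9/28]
x' = x̄ + K·y = [-36/7, 48/7]
P' = (I − K·H)·P̄ = [272/7 -260/7; -260/7 1067/28]

x' = [-36/7, 48/7]
P' = [272/7 -260/7; -260/7 1067/28]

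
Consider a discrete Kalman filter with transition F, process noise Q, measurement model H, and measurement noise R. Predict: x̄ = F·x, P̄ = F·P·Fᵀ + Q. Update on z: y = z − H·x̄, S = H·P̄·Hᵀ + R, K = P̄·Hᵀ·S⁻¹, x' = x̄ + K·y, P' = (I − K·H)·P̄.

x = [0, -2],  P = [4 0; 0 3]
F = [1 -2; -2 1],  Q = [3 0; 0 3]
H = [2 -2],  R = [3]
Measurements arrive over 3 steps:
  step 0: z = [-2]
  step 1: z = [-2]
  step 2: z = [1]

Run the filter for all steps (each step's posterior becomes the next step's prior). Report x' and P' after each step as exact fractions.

step 0: x' = [64/93, 50/31], P' = [105/31 94/31; 94/31 106/31]
step 1: x' = [-188/111, -22/37], P' = [906/185 168/37; 168/37 181/37]
step 2: x' = [4154/3237, 3238/3237], P' = [6899/1079 6518/1079; 6518/1079 6900/1079]

step 0: x̄ = F·x = [4, -2]
step 0: P̄ = F·P·Fᵀ + Q = [19 -14; -14 22]
step 0: y = z − H·x̄ = [-14]
step 0: S = H·P̄·Hᵀ + R = [279]
step 0: K = P̄·Hᵀ·S⁻¹ = [22/93; -8/31]
step 0: x' = x̄ + K·y = [64/93, 50/31]
step 0: P' = (I − K·H)·P̄ = [105/31 94/31; 94/31 106/31]
step 1: x̄ = F·x = [-236/93, 22/93]
step 1: P̄ = F·P·Fᵀ + Q = [246/31 48/31; 48/31 243/31]
step 1: y = z − H·x̄ = [110/31]
step 1: S = H·P̄·Hᵀ + R = [1665/31]
step 1: K = P̄·Hᵀ·S⁻¹ = [44/185; -26/111]
step 1: x' = x̄ + K·y = [-188/111, -22/37]
step 1: P' = (I − K·H)·P̄ = [906/185 168/37; 168/37 181/37]
step 2: x̄ = F·x = [-56/111, 310/111]
step 2: P̄ = F·P·Fᵀ + Q = [1721/185 578/185; 578/185 1724/185]
step 2: y = z − H·x̄ = [281/37]
step 2: S = H·P̄·Hᵀ + R = [9711/185]
step 2: K = P̄·Hᵀ·S⁻¹ = [254/1079; -764/3237]
step 2: x' = x̄ + K·y = [4154/3237, 3238/3237]
step 2: P' = (I − K·H)·P̄ = [6899/1079 6518/1079; 6518/1079 6900/1079]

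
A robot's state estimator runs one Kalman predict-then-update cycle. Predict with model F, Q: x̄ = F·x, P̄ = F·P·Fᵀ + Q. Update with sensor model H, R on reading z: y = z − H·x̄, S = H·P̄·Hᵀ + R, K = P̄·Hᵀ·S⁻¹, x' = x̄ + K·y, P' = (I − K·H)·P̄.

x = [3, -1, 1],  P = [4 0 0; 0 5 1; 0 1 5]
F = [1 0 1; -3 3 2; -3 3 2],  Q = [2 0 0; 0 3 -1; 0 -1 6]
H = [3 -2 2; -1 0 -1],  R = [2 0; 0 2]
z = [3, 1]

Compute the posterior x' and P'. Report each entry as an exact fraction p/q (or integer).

x̄ = F·x = [4, -10, -10]
P̄ = F·P·Fᵀ + Q = [11 1 1; 1 116 112; 1 112 119]
y = z − H·x̄ = [-9, -5]
S = H·P̄·Hᵀ + R = [145 -50; -50 134]
K = P̄·Hᵀ·S⁻¹ = [1911/8465 -9/1693; -632/1693 -3327/3386; -1861/8465 -1655/1693]
x' = x̄ + K·y = [16886/8465, -5849/3386, -26526/8465]
P' = (I − K·H)·P̄ = [29512/8465 2587/1693 -29422/8465; 2587/1693 10505/3386 740/1693; -29422/8465 740/1693 45972/8465]

x' = [16886/8465, -5849/3386, -26526/8465]
P' = [29512/8465 2587/1693 -29422/8465; 2587/1693 10505/3386 740/1693; -29422/8465 740/1693 45972/8465]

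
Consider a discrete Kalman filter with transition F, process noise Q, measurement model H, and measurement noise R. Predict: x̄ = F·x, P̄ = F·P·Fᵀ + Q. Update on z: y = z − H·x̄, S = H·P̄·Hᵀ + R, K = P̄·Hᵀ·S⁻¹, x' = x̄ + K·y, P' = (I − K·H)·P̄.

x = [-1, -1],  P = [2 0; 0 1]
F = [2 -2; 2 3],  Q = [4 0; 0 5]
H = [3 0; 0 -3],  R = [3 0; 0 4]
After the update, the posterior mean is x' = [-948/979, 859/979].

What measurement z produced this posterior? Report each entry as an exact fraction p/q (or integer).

x̄ = F·x = [0, -5]
P̄ = F·P·Fᵀ + Q = [16 2; 2 22]
S = H·P̄·Hᵀ + R = [147 -18; -18 202]
K = P̄·Hᵀ·S⁻¹ = [1598/4895 -3/4895; 4/4895 -1599/4895]
x' − x̄ = [-948/979, 5754/979] = K·y
y = (KᵀK)⁻¹·Kᵀ·(x' − x̄) = [-3, -18]
z = y + H·x̄ = [-3, -18] + [0, 15] = [-3, -3]

z = [-3, -3]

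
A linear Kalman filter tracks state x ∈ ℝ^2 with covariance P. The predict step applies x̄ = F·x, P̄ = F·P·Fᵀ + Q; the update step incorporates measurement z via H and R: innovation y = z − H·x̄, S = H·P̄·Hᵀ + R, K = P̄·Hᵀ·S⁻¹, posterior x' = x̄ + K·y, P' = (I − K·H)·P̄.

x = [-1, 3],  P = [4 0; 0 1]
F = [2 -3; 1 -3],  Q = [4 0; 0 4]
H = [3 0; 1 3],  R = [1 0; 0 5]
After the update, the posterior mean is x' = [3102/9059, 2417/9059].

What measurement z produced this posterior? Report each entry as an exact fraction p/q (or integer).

z = [1, 2]

x̄ = F·x = [-11, -10]
P̄ = F·P·Fᵀ + Q = [29 17; 17 17]
S = H·P̄·Hᵀ + R = [262 240; 240 289]
K = P̄·Hᵀ·S⁻¹ = [5943/18118 40/9059; -1581/18118 2788/9059]
x' − x̄ = [102751/9059, 93007/9059] = K·y
y = (KᵀK)⁻¹·Kᵀ·(x' − x̄) = [34, 43]
z = y + H·x̄ = [34, 43] + [-33, -41] = [1, 2]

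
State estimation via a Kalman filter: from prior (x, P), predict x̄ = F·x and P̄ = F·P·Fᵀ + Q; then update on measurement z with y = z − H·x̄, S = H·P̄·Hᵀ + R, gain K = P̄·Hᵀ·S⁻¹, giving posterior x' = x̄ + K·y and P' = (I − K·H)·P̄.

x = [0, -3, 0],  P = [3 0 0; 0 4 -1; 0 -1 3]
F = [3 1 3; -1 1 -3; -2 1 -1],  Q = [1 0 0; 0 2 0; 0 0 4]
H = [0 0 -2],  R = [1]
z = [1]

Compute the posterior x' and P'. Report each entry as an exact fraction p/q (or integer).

x' = [-553/101, -73/101, -53/101]
P' = [2853/101 -932/101 -25/101; -932/101 2126/101 23/101; -25/101 23/101 25/101]

x̄ = F·x = [-3, -3, -3]
P̄ = F·P·Fᵀ + Q = [53 -32 -25; -32 42 23; -25 23 25]
y = z − H·x̄ = [-5]
S = H·P̄·Hᵀ + R = [101]
K = P̄·Hᵀ·S⁻¹ = [50/101; -46/101; -50/101]
x' = x̄ + K·y = [-553/101, -73/101, -53/101]
P' = (I − K·H)·P̄ = [2853/101 -932/101 -25/101; -932/101 2126/101 23/101; -25/101 23/101 25/101]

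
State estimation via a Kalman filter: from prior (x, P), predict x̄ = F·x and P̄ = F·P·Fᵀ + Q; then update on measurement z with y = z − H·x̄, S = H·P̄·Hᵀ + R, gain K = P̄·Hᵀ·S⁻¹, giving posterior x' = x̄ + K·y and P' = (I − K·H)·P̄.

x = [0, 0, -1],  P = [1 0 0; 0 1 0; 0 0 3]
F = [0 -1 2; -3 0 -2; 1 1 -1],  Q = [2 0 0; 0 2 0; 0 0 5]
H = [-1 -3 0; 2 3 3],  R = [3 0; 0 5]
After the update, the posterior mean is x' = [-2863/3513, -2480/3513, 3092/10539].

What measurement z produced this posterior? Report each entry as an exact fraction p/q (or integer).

x̄ = F·x = [-2, 2, 1]
P̄ = F·P·Fᵀ + Q = [15 -12 -7; -12 23 3; -7 3 10]
S = H·P̄·Hᵀ + R = [153 -135; -135 188]
K = P̄·Hᵀ·S⁻¹ = [101/3513 -144/1171; -1142/3513 63/1171; 2999/10539 395/1171]
x' − x̄ = [4163/3513, -9506/3513, -7447/10539] = K·y
y = (KᵀK)⁻¹·Kᵀ·(x' − x̄) = [7, -8]
z = y + H·x̄ = [7, -8] + [-4, 5] = [3, -3]

z = [3, -3]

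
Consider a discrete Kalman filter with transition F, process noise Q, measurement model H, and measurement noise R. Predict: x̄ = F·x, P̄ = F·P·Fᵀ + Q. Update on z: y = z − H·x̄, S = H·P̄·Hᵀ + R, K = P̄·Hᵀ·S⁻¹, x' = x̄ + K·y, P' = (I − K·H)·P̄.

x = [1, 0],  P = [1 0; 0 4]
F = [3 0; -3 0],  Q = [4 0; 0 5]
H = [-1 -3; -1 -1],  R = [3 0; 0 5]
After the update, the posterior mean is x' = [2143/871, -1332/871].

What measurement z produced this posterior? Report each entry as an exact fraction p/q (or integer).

x̄ = F·x = [3, -3]
P̄ = F·P·Fᵀ + Q = [13 -9; -9 14]
S = H·P̄·Hᵀ + R = [88 19; 19 14]
K = P̄·Hᵀ·S⁻¹ = [272/871 -618/871; -367/871 187/871]
x' − x̄ = [-470/871, 1281/871] = K·y
y = (KᵀK)⁻¹·Kᵀ·(x' − x̄) = [-4, -1]
z = y + H·x̄ = [-4, -1] + [6, 0] = [2, -1]

z = [2, -1]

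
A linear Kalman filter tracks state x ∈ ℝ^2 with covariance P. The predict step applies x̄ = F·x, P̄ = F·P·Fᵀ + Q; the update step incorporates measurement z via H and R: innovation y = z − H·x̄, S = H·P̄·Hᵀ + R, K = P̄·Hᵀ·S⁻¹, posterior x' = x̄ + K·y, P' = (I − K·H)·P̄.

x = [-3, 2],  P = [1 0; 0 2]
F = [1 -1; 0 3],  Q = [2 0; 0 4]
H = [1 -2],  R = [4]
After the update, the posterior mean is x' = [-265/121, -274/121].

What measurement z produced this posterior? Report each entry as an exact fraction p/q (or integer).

x̄ = F·x = [-5, 6]
P̄ = F·P·Fᵀ + Q = [5 -6; -6 22]
S = H·P̄·Hᵀ + R = [121]
K = P̄·Hᵀ·S⁻¹ = [17/121; -50/121]
x' − x̄ = [340/121, -1000/121] = K·y
y = (KᵀK)⁻¹·Kᵀ·(x' − x̄) = [20]
z = y + H·x̄ = [20] + [-17] = [3]

z = [3]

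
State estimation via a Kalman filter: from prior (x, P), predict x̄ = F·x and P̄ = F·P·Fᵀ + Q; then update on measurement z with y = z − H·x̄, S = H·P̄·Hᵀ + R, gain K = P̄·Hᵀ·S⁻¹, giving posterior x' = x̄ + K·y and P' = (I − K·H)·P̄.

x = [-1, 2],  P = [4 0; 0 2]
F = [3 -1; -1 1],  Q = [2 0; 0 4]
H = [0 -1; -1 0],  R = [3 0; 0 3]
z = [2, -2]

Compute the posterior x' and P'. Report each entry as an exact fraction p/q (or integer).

x' = [221/121, -125/121]
P' = [324/121 -42/121; -42/121 234/121]

x̄ = F·x = [-5, 3]
P̄ = F·P·Fᵀ + Q = [40 -14; -14 10]
y = z − H·x̄ = [5, -7]
S = H·P̄·Hᵀ + R = [13 -14; -14 43]
K = P̄·Hᵀ·S⁻¹ = [14/121 -108/121; -78/121 14/121]
x' = x̄ + K·y = [221/121, -125/121]
P' = (I − K·H)·P̄ = [324/121 -42/121; -42/121 234/121]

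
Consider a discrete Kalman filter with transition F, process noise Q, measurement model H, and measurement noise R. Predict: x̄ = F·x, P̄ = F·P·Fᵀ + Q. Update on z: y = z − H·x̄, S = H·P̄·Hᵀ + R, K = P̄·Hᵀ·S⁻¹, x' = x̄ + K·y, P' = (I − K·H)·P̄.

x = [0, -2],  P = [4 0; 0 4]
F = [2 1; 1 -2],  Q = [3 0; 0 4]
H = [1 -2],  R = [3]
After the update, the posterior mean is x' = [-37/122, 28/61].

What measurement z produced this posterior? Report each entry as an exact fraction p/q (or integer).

z = [-1]

x̄ = F·x = [-2, 4]
P̄ = F·P·Fᵀ + Q = [23 0; 0 24]
S = H·P̄·Hᵀ + R = [122]
K = P̄·Hᵀ·S⁻¹ = [23/122; -24/61]
x' − x̄ = [207/122, -216/61] = K·y
y = (KᵀK)⁻¹·Kᵀ·(x' − x̄) = [9]
z = y + H·x̄ = [9] + [-10] = [-1]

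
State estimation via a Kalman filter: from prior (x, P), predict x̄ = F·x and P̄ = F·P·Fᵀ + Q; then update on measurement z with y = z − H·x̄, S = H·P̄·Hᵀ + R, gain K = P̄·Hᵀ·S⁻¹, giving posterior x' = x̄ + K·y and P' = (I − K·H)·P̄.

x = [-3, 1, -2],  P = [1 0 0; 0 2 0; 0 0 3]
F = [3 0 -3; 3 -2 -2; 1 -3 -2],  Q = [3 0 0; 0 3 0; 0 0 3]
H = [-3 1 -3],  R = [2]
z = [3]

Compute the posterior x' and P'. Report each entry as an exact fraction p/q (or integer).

x̄ = F·x = [-3, -7, -2]
P̄ = F·P·Fᵀ + Q = [39 27 21; 27 32 27; 21 27 34]
y = z − H·x̄ = [-5]
S = H·P̄·Hᵀ + R = [745]
K = P̄·Hᵀ·S⁻¹ = [-153/745; -26/149; -138/745]
x' = x̄ + K·y = [-294/149, -913/149, -160/149]
P' = (I − K·H)·P̄ = [5646/745 45/149 -5469/745; 45/149 1388/149 435/149; -5469/745 435/149 6286/745]

x' = [-294/149, -913/149, -160/149]
P' = [5646/745 45/149 -5469/745; 45/149 1388/149 435/149; -5469/745 435/149 6286/745]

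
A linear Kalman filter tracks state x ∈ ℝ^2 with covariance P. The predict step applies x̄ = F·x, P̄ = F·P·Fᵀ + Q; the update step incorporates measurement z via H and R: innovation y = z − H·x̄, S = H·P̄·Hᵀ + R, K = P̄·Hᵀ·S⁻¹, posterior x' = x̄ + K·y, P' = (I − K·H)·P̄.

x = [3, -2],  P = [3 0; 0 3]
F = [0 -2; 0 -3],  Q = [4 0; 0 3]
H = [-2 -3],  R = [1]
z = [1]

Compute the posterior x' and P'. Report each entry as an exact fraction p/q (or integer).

x̄ = F·x = [4, 6]
P̄ = F·P·Fᵀ + Q = [16 18; 18 30]
y = z − H·x̄ = [27]
S = H·P̄·Hᵀ + R = [551]
K = P̄·Hᵀ·S⁻¹ = [-86/551; -126/551]
x' = x̄ + K·y = [-118/551, -96/551]
P' = (I − K·H)·P̄ = [1420/551 -918/551; -918/551 654/551]

x' = [-118/551, -96/551]
P' = [1420/551 -918/551; -918/551 654/551]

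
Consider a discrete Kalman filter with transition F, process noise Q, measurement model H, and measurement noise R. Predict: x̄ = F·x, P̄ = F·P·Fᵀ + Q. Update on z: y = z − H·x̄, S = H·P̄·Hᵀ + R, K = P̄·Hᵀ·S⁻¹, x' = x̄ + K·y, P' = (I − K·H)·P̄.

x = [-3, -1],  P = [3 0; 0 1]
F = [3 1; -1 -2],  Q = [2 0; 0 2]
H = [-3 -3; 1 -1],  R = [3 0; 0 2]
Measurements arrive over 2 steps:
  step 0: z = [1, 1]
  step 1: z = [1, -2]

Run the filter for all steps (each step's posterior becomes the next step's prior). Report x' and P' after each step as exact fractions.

step 0: x' = [134/1953, -743/1953], P' = [1103/1953 -767/1953; -767/1953 1061/1953]
step 1: x' = [-540967/509729, 383855/509729], P' = [248728/509729 -163084/509729; -163084/509729 240514/509729]

step 0: x̄ = F·x = [-10, 5]
step 0: P̄ = F·P·Fᵀ + Q = [30 -11; -11 9]
step 0: y = z − H·x̄ = [-14, 16]
step 0: S = H·P̄·Hᵀ + R = [156 -63; -63 63]
step 0: K = P̄·Hᵀ·S⁻¹ = [-16/93 935/1953; -14/93 -914/1953]
step 0: x' = x̄ + K·y = [134/1953, -743/1953]
step 0: P' = (I − K·H)·P̄ = [1103/1953 -767/1953; -767/1953 1061/1953]
step 1: x̄ = F·x = [-11/63, 1352/1953]
step 1: P̄ = F·P·Fᵀ + Q = [332/63 -2/63; -2/63 6185/1953]
step 1: y = z − H·x̄ = [554/217, -2213/1953]
step 1: S = H·P̄·Hᵀ + R = [17004/217 -1369/217; -1369/217 20507/1953]
step 1: K = P̄·Hᵀ·S⁻¹ = [-85644/509729 205906/509729; -77430/509729 -201799/509729]
step 1: x' = x̄ + K·y = [-540967/509729, 383855/509729]
step 1: P' = (I − K·H)·P̄ = [248728/509729 -163084/509729; -163084/509729 240514/509729]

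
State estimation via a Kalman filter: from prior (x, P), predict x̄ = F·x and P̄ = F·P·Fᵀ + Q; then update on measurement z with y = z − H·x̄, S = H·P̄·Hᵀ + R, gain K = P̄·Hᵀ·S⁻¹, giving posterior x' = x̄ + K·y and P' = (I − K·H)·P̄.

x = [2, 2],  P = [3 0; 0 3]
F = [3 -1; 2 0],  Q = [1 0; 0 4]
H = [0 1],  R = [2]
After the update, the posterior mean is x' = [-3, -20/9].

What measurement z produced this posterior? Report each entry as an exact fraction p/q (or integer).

x̄ = F·x = [4, 4]
P̄ = F·P·Fᵀ + Q = [31 18; 18 16]
S = H·P̄·Hᵀ + R = [18]
K = P̄·Hᵀ·S⁻¹ = [1; 8/9]
x' − x̄ = [-7, -56/9] = K·y
y = (KᵀK)⁻¹·Kᵀ·(x' − x̄) = [-7]
z = y + H·x̄ = [-7] + [4] = [-3]

z = [-3]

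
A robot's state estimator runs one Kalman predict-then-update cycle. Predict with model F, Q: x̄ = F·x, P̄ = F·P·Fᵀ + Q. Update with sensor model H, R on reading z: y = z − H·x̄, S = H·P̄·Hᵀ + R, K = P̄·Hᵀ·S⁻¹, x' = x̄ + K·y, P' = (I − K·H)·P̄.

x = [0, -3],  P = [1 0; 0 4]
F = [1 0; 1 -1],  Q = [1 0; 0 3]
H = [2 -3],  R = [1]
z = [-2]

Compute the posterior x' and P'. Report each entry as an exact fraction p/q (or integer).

x̄ = F·x = [0, 3]
P̄ = F·P·Fᵀ + Q = [2 1; 1 8]
y = z − H·x̄ = [7]
S = H·P̄·Hᵀ + R = [69]
K = P̄·Hᵀ·S⁻¹ = [1/69; -22/69]
x' = x̄ + K·y = [7/69, 53/69]
P' = (I − K·H)·P̄ = [137/69 91/69; 91/69 68/69]

x' = [7/69, 53/69]
P' = [137/69 91/69; 91/69 68/69]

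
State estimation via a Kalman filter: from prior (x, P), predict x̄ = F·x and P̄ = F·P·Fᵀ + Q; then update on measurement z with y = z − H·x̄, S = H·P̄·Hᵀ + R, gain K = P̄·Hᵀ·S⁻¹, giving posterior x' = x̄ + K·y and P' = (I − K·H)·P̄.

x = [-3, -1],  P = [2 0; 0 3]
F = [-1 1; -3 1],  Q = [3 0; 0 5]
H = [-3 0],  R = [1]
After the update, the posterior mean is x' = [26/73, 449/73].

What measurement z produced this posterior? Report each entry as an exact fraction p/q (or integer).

z = [-1]

x̄ = F·x = [2, 8]
P̄ = F·P·Fᵀ + Q = [8 9; 9 26]
S = H·P̄·Hᵀ + R = [73]
K = P̄·Hᵀ·S⁻¹ = [-24/73; -27/73]
x' − x̄ = [-120/73, -135/73] = K·y
y = (KᵀK)⁻¹·Kᵀ·(x' − x̄) = [5]
z = y + H·x̄ = [5] + [-6] = [-1]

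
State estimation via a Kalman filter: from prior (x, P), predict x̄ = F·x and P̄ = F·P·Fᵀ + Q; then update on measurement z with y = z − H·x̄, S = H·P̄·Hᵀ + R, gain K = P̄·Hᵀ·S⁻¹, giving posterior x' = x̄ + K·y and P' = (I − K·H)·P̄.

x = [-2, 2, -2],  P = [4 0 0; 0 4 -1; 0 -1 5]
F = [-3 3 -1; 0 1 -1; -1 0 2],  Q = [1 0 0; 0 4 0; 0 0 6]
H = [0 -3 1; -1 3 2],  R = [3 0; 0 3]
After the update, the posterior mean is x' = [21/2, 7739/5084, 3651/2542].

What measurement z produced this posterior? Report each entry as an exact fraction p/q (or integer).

x̄ = F·x = [14, 4, -2]
P̄ = F·P·Fᵀ + Q = [84 21 -4; 21 15 -12; -4 -12 30]
S = H·P̄·Hᵀ + R = [240 28; 28 88]
K = P̄·Hᵀ·S⁻¹ = [-1/4 -1/4; -627/2542 399/5084; 314/1271 609/2542]
x' − x̄ = [-7/2, -12597/5084, 8735/2542] = K·y
y = (KᵀK)⁻¹·Kᵀ·(x' − x̄) = [11, 3]
z = y + H·x̄ = [11, 3] + [-14, -6] = [-3, -3]

z = [-3, -3]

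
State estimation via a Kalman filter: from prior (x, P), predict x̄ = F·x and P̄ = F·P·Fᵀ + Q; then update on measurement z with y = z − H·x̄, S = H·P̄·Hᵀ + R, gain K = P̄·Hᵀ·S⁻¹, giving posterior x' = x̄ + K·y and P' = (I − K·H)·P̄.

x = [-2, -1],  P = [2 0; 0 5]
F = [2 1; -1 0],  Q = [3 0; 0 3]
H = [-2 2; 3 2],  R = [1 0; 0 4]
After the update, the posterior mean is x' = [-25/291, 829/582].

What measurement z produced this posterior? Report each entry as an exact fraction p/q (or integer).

x̄ = F·x = [-5, 2]
P̄ = F·P·Fᵀ + Q = [16 -4; -4 5]
S = H·P̄·Hᵀ + R = [117 -84; -84 120]
K = P̄·Hᵀ·S⁻¹ = [-20/97 55/291; 83/291 71/388]
x' − x̄ = [1430/291, -335/582] = K·y
y = (KᵀK)⁻¹·Kᵀ·(x' − x̄) = [-11, 14]
z = y + H·x̄ = [-11, 14] + [14, -11] = [3, 3]

z = [3, 3]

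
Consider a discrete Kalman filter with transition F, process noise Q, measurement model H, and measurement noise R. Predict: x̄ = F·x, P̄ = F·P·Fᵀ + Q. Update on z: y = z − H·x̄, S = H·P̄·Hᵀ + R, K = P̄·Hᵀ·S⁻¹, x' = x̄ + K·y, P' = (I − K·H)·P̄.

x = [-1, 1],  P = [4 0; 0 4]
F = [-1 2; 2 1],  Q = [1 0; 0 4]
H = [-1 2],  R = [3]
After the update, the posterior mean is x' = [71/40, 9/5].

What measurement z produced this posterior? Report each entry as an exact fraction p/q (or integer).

x̄ = F·x = [3, -1]
P̄ = F·P·Fᵀ + Q = [21 0; 0 24]
S = H·P̄·Hᵀ + R = [120]
K = P̄·Hᵀ·S⁻¹ = [-7/40; 2/5]
x' − x̄ = [-49/40, 14/5] = K·y
y = (KᵀK)⁻¹·Kᵀ·(x' − x̄) = [7]
z = y + H·x̄ = [7] + [-5] = [2]

z = [2]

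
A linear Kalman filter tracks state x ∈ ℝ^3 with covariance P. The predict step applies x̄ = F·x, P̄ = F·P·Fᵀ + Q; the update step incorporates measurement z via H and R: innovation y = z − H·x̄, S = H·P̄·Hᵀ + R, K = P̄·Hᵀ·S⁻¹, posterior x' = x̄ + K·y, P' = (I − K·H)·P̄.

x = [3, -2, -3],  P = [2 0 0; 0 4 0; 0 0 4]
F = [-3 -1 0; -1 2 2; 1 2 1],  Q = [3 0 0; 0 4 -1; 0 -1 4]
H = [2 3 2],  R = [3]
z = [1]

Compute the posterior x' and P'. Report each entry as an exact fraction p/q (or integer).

x̄ = F·x = [-7, -13, -4]
P̄ = F·P·Fᵀ + Q = [25 -2 -14; -2 38 21; -14 21 26]
y = z − H·x̄ = [62]
S = H·P̄·Hᵀ + R = [665]
K = P̄·Hᵀ·S⁻¹ = [16/665; 8/35; 87/665]
x' = x̄ + K·y = [-3663/665, 41/35, 2734/665]
P' = (I − K·H)·P̄ = [16369/665 -198/35 -10702/665; -198/35 114/35 39/35; -10702/665 39/35 9721/665]

x' = [-3663/665, 41/35, 2734/665]
P' = [16369/665 -198/35 -10702/665; -198/35 114/35 39/35; -10702/665 39/35 9721/665]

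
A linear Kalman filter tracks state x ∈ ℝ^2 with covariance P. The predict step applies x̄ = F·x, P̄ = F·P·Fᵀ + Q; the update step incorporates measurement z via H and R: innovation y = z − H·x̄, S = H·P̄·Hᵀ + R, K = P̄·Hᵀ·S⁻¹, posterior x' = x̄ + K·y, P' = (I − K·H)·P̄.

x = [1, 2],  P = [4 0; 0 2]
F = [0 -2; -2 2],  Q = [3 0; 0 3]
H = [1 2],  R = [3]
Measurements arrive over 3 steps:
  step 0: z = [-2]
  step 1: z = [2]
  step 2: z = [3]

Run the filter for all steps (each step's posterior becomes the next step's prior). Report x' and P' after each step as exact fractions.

step 0: x̄ = F·x = [-4, 2]
step 0: P̄ = F·P·Fᵀ + Q = [11 -8; -8 27]
step 0: y = z − H·x̄ = [-2]
step 0: S = H·P̄·Hᵀ + R = [90]
step 0: K = P̄·Hᵀ·S⁻¹ = [-1/18; 23/45]
step 0: x' = x̄ + K·y = [-35/9, 44/45]
step 0: P' = (I − K·H)·P̄ = [193/18 -49/9; -49/9 157/45]
step 1: x̄ = F·x = [-88/45, 146/15]
step 1: P̄ = F·P·Fᵀ + Q = [763/45 -536/15; -536/15 517/5]
step 1: y = z − H·x̄ = [-698/45]
step 1: S = H·P̄·Hᵀ + R = [13078/45]
step 1: K = P̄·Hᵀ·S⁻¹ = [-2453/13078; 3849/6539]
step 1: x' = x̄ + K·y = [6237/6539, 3944/6539]
step 1: P' = (I − K·H)·P̄ = [88029/13078 -23847/6539; -23847/6539 17697/6539]
step 2: x̄ = F·x = [-7888/6539, -4586/6539]
step 2: P̄ = F·P·Fᵀ + Q = [90405/6539 -166176/6539; -166176/6539 457239/6539]
step 2: y = z − H·x̄ = [36677/6539]
step 2: S = H·P̄·Hᵀ + R = [1274274/6539]
step 2: K = P̄·Hᵀ·S⁻¹ = [-26883/141586; 124717/212379]
step 2: x' = x̄ + K·y = [-321581/141586, 550585/212379]
step 2: P' = (I − K·H)·P̄ = [962811/141586 -260865/70793; -260865/70793 192791/70793]

step 0: x' = [-35/9, 44/45], P' = [193/18 -49/9; -49/9 157/45]
step 1: x' = [6237/6539, 3944/6539], P' = [88029/13078 -23847/6539; -23847/6539 17697/6539]
step 2: x' = [-321581/141586, 550585/212379], P' = [962811/141586 -260865/70793; -260865/70793 192791/70793]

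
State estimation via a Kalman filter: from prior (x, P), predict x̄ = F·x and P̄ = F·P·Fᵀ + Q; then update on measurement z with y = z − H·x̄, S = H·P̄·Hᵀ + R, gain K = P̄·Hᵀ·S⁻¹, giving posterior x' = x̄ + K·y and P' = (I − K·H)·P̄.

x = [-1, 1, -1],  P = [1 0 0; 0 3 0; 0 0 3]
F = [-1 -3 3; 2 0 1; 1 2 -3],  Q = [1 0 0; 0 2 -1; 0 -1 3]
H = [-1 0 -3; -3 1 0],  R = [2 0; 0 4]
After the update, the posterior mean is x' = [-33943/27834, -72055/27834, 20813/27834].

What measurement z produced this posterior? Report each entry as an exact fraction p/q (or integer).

z = [-1, 1]

x̄ = F·x = [-5, -3, 4]
P̄ = F·P·Fᵀ + Q = [56 7 -46; 7 9 -8; -46 -8 43]
S = H·P̄·Hᵀ + R = [169 -229; -229 475]
K = P̄·Hᵀ·S⁻¹ = [2081/27834 -8431/27834; 5327/27834 1865/27834; -9655/27834 2963/27834]
x' − x̄ = [105227/27834, 11447/27834, -90523/27834] = K·y
y = (KᵀK)⁻¹·Kᵀ·(x' − x̄) = [6, -11]
z = y + H·x̄ = [6, -11] + [-7, 12] = [-1, 1]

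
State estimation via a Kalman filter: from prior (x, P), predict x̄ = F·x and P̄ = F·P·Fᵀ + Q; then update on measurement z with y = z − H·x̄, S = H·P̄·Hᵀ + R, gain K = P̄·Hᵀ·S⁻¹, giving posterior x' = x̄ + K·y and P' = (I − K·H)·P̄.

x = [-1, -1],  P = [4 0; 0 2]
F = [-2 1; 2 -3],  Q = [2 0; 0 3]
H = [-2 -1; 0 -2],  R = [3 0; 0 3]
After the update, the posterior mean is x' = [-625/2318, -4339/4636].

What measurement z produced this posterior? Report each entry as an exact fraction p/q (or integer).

x̄ = F·x = [1, 1]
P̄ = F·P·Fᵀ + Q = [20 -22; -22 37]
S = H·P̄·Hᵀ + R = [32 -14; -14 151]
K = P̄·Hᵀ·S⁻¹ = [-1051/2318 289/1159; 21/4636 -1135/2318]
x' − x̄ = [-2943/2318, -8975/4636] = K·y
y = (KᵀK)⁻¹·Kᵀ·(x' − x̄) = [5, 4]
z = y + H·x̄ = [5, 4] + [-3, -2] = [2, 2]

z = [2, 2]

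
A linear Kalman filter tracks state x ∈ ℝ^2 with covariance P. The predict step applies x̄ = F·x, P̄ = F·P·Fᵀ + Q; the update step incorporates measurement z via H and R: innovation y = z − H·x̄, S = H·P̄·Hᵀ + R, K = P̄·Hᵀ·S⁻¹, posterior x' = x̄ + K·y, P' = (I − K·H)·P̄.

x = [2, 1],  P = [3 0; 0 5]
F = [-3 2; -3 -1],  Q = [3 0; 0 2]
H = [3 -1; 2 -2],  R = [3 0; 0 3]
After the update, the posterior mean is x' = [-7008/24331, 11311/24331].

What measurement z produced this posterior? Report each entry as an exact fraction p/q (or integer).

x̄ = F·x = [-4, -7]
P̄ = F·P·Fᵀ + Q = [50 17; 17 34]
S = H·P̄·Hᵀ + R = [385 232; 232 203]
K = P̄·Hᵀ·S⁻¹ = [403/839 -5446/24331; 391/839 -17034/24331]
x' − x̄ = [90316/24331, 181628/24331] = K·y
y = (KᵀK)⁻¹·Kᵀ·(x' − x̄) = [4, -8]
z = y + H·x̄ = [4, -8] + [-5, 6] = [-1, -2]

z = [-1, -2]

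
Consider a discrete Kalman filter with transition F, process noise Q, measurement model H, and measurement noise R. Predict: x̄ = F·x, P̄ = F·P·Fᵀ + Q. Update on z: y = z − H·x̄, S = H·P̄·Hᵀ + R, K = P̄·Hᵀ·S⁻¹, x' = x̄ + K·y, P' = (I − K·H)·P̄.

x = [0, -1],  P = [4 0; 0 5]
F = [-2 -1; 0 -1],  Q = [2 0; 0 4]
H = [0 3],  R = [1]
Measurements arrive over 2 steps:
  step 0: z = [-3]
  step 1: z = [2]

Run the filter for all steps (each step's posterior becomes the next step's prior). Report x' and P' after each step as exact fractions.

step 0: x̄ = F·x = [1, 1]
step 0: P̄ = F·P·Fᵀ + Q = [23 5; 5 9]
step 0: y = z − H·x̄ = [-6]
step 0: S = H·P̄·Hᵀ + R = [82]
step 0: K = P̄·Hᵀ·S⁻¹ = [15/82; 27/82]
step 0: x' = x̄ + K·y = [-4/41, -40/41]
step 0: P' = (I − K·H)·P̄ = [1661/82 5/82; 5/82 9/82]
step 1: x̄ = F·x = [48/41, 40/41]
step 1: P̄ = F·P·Fᵀ + Q = [6837/82 19/82; 19/82 337/82]
step 1: y = z − H·x̄ = [-38/41]
step 1: S = H·P̄·Hᵀ + R = [3115/82]
step 1: K = P̄·Hᵀ·S⁻¹ = [57/3115; 1011/3115]
step 1: x' = x̄ + K·y = [3594/3115, 2102/3115]
step 1: P' = (I − K·H)·P̄ = [259683/3115 19/3115; 19/3115 337/3115]

step 0: x' = [-4/41, -40/41], P' = [1661/82 5/82; 5/82 9/82]
step 1: x' = [3594/3115, 2102/3115], P' = [259683/3115 19/3115; 19/3115 337/3115]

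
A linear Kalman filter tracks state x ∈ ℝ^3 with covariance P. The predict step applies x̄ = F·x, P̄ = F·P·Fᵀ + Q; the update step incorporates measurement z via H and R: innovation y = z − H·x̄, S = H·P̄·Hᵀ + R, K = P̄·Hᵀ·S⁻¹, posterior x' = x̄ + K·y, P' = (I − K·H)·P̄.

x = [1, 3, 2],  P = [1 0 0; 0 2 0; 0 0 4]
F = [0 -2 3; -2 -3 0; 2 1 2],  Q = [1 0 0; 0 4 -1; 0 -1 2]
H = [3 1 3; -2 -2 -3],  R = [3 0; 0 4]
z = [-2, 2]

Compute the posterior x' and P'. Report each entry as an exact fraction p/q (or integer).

x̄ = F·x = [0, -11, 9]
P̄ = F·P·Fᵀ + Q = [45 12 20; 12 26 -11; 20 -11 24]
y = z − H·x̄ = [-18, 7]
S = H·P̄·Hᵀ + R = [1016 -835; -835 708]
K = P̄·Hᵀ·S⁻¹ = [1266/22103 -3939/22103; -15373/22103 -19473/22103; 10518/22103 9595/22103]
x' = x̄ + K·y = [-50361/22103, -102730/22103, 76768/22103]
P' = (I − K·H)·P̄ = [47187/22103 59145/22103 -65636/22103; 59145/22103 183156/22103 -135570/22103; -65636/22103 -135570/22103 121344/22103]

x' = [-50361/22103, -102730/22103, 76768/22103]
P' = [47187/22103 59145/22103 -65636/22103; 59145/22103 183156/22103 -135570/22103; -65636/22103 -135570/22103 121344/22103]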